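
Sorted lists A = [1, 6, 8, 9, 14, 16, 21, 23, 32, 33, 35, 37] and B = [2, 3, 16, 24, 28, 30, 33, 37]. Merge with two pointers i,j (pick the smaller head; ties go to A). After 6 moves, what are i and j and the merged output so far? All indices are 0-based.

i=0 j=0: A[i]=1<=B[j]=2 take 1, i++
i=1 j=0: A[i]=6>B[j]=2 take 2, j++
i=1 j=1: A[i]=6>B[j]=3 take 3, j++
i=1 j=2: A[i]=6<=B[j]=16 take 6, i++
i=2 j=2: A[i]=8<=B[j]=16 take 8, i++
i=3 j=2: A[i]=9<=B[j]=16 take 9, i++

i=4, j=2, merged so far=[1, 2, 3, 6, 8, 9]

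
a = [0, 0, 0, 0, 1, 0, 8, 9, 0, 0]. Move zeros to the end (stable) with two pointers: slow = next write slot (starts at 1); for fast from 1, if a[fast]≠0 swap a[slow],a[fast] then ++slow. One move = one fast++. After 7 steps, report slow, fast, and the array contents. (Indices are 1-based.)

slow=3, fast=8, a=[1, 8, 0, 0, 0, 0, 0, 9, 0, 0]

slow=1 fast=1: a[fast]=0, fast++
slow=1 fast=2: a[fast]=0, fast++
slow=1 fast=3: a[fast]=0, fast++
slow=1 fast=4: a[fast]=0, fast++
slow=1 fast=5: a[fast]=1≠0 swap→a[1]=1, slow++,fast++
slow=2 fast=6: a[fast]=0, fast++
slow=2 fast=7: a[fast]=8≠0 swap→a[2]=8, slow++,fast++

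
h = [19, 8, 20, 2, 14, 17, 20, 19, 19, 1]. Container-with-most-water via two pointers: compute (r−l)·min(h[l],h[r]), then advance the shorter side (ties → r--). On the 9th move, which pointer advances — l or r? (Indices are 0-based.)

r

[0,9] min(19,1)*9=9 best=9 * → r--
[0,8] min(19,19)*8=152 best=152 * → r--
[0,7] min(19,19)*7=133 best=152 → r--
[0,6] min(19,20)*6=114 best=152 → l++
[1,6] min(8,20)*5=40 best=152 → l++
[2,6] min(20,20)*4=80 best=152 → r--
[2,5] min(20,17)*3=51 best=152 → r--
[2,4] min(20,14)*2=28 best=152 → r--
[2,3] min(20,2)*1=2 best=152 → r--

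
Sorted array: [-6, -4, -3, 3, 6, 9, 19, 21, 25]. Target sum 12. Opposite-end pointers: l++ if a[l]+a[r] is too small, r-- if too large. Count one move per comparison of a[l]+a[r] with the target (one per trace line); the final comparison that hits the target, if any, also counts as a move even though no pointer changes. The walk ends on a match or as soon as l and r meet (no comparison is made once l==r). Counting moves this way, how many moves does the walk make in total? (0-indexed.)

[0,8] -6+25=19 >12 → r--
[0,7] -6+21=15 >12 → r--
[0,6] -6+19=13 >12 → r--
[0,5] -6+9=3 <12 → l++
[1,5] -4+9=5 <12 → l++
[2,5] -3+9=6 <12 → l++
[3,5] 3+9=12 → found

7 moves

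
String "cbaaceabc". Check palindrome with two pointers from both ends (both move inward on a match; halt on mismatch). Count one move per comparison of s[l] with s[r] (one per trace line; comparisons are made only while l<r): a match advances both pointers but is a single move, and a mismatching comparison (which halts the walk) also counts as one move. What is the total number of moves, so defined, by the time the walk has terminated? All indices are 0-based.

[0,8] 'c'=='c' → l++,r--
[1,7] 'b'=='b' → l++,r--
[2,6] 'a'=='a' → l++,r--
[3,5] 'a'!='e' → stop

4 moves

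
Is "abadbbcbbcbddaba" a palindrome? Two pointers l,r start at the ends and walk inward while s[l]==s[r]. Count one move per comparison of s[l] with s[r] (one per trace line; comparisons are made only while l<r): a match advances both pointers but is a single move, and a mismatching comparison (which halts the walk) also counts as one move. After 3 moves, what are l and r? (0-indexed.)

l=3, r=12

l=0 r=15: 'a'=='a', l++,r--
l=1 r=14: 'b'=='b', l++,r--
l=2 r=13: 'a'=='a', l++,r--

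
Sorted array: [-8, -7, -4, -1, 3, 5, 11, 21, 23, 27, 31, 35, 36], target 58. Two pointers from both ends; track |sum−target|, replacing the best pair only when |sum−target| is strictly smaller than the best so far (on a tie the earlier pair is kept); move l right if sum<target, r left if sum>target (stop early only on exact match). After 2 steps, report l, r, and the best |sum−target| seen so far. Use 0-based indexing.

l=0 r=12: -8+36=28 d=30 *, l++
l=1 r=12: -7+36=29 d=29 *, l++

l=2, r=12, best |Δ|=29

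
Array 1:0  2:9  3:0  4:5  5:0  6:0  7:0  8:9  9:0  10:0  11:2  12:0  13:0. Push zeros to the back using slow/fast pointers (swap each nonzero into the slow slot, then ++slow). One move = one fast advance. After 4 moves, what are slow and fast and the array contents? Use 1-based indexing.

slow=3, fast=5, a=[9, 5, 0, 0, 0, 0, 0, 9, 0, 0, 2, 0, 0]

(s=1,f=1) a[fast]=0 → fast++
(s=1,f=2) a[fast]=9≠0 swap→a[1]=9 → slow++,fast++
(s=2,f=3) a[fast]=0 → fast++
(s=2,f=4) a[fast]=5≠0 swap→a[2]=5 → slow++,fast++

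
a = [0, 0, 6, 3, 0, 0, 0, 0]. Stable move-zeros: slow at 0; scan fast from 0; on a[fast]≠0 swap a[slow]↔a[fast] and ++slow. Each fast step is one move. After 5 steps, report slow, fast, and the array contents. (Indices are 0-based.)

slow=2, fast=5, a=[6, 3, 0, 0, 0, 0, 0, 0]

(s=0,f=0) a[fast]=0 → fast++
(s=0,f=1) a[fast]=0 → fast++
(s=0,f=2) a[fast]=6≠0 swap→a[0]=6 → slow++,fast++
(s=1,f=3) a[fast]=3≠0 swap→a[1]=3 → slow++,fast++
(s=2,f=4) a[fast]=0 → fast++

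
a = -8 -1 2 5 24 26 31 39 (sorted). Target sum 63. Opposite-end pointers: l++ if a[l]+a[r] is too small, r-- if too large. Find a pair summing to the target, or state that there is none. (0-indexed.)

[0,7] -8+39=31 <63 → l++
[1,7] -1+39=38 <63 → l++
[2,7] 2+39=41 <63 → l++
[3,7] 5+39=44 <63 → l++
[4,7] 24+39=63 → found

(24, 39)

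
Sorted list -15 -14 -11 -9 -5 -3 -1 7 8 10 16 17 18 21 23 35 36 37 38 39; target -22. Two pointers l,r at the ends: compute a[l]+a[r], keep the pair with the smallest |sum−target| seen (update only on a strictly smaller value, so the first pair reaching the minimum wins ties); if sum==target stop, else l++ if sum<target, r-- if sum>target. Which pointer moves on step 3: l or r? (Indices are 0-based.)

r

[0,19] -15+39=24 d=46 * → r--
[0,18] -15+38=23 d=45 * → r--
[0,17] -15+37=22 d=44 * → r--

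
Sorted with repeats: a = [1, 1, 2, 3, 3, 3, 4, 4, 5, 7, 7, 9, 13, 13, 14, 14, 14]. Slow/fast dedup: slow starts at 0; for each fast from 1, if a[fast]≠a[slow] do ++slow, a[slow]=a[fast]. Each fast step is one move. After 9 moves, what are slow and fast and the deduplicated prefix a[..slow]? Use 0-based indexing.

(s=0,f=1) a[fast]=1=a[slow] dup → fast++
(s=0,f=2) a[fast]=2≠a[slow]=1 write a[1]=2 → slow++,fast++
(s=1,f=3) a[fast]=3≠a[slow]=2 write a[2]=3 → slow++,fast++
(s=2,f=4) a[fast]=3=a[slow] dup → fast++
(s=2,f=5) a[fast]=3=a[slow] dup → fast++
(s=2,f=6) a[fast]=4≠a[slow]=3 write a[3]=4 → slow++,fast++
(s=3,f=7) a[fast]=4=a[slow] dup → fast++
(s=3,f=8) a[fast]=5≠a[slow]=4 write a[4]=5 → slow++,fast++
(s=4,f=9) a[fast]=7≠a[slow]=5 write a[5]=7 → slow++,fast++

slow=5, fast=10, prefix=[1, 2, 3, 4, 5, 7]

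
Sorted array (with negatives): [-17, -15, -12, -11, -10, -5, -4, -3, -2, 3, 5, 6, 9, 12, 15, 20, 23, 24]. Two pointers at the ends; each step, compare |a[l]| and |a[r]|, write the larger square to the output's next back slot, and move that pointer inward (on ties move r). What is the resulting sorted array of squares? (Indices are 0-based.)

[4, 9, 9, 16, 25, 25, 36, 81, 100, 121, 144, 144, 225, 225, 289, 400, 529, 576]

l=0 r=17: |-17|<=|24| out[17]=576, r--
l=0 r=16: |-17|<=|23| out[16]=529, r--
l=0 r=15: |-17|<=|20| out[15]=400, r--
l=0 r=14: |-17|>|15| out[14]=289, l++
l=1 r=14: |-15|<=|15| out[13]=225, r--
l=1 r=13: |-15|>|12| out[12]=225, l++
l=2 r=13: |-12|<=|12| out[11]=144, r--
l=2 r=12: |-12|>|9| out[10]=144, l++
l=3 r=12: |-11|>|9| out[9]=121, l++
l=4 r=12: |-10|>|9| out[8]=100, l++
l=5 r=12: |-5|<=|9| out[7]=81, r--
l=5 r=11: |-5|<=|6| out[6]=36, r--
l=5 r=10: |-5|<=|5| out[5]=25, r--
l=5 r=9: |-5|>|3| out[4]=25, l++
l=6 r=9: |-4|>|3| out[3]=16, l++
l=7 r=9: |-3|<=|3| out[2]=9, r--
l=7 r=8: |-3|>|-2| out[1]=9, l++
l=8 r=8: |-2|<=|-2| out[0]=4, r--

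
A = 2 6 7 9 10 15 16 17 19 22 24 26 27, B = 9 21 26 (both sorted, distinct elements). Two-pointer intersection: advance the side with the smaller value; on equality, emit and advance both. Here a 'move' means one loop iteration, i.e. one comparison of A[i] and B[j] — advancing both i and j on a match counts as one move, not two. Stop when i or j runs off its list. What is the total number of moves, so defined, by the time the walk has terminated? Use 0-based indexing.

i=0 j=0: 2<9, i++
i=1 j=0: 6<9, i++
i=2 j=0: 7<9, i++
i=3 j=0: 9==9 emit, i++,j++
i=4 j=1: 10<21, i++
i=5 j=1: 15<21, i++
i=6 j=1: 16<21, i++
i=7 j=1: 17<21, i++
i=8 j=1: 19<21, i++
i=9 j=1: 22>21, j++
i=9 j=2: 22<26, i++
i=10 j=2: 24<26, i++
i=11 j=2: 26==26 emit, i++,j++

13 moves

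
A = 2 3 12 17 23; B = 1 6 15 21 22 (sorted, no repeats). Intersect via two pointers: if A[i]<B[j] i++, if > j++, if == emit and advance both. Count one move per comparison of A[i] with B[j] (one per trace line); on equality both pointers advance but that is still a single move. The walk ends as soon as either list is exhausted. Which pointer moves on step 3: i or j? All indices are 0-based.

i

[i=0,j=0] 2>1 → j++
[i=0,j=1] 2<6 → i++
[i=1,j=1] 3<6 → i++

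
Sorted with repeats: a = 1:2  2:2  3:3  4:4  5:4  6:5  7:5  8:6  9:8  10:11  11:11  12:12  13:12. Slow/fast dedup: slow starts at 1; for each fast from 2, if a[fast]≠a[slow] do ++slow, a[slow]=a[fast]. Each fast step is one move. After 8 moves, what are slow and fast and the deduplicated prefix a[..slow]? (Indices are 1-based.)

slow=6, fast=10, prefix=[2, 3, 4, 5, 6, 8]

(s=1,f=2) a[fast]=2=a[slow] dup → fast++
(s=1,f=3) a[fast]=3≠a[slow]=2 write a[2]=3 → slow++,fast++
(s=2,f=4) a[fast]=4≠a[slow]=3 write a[3]=4 → slow++,fast++
(s=3,f=5) a[fast]=4=a[slow] dup → fast++
(s=3,f=6) a[fast]=5≠a[slow]=4 write a[4]=5 → slow++,fast++
(s=4,f=7) a[fast]=5=a[slow] dup → fast++
(s=4,f=8) a[fast]=6≠a[slow]=5 write a[5]=6 → slow++,fast++
(s=5,f=9) a[fast]=8≠a[slow]=6 write a[6]=8 → slow++,fast++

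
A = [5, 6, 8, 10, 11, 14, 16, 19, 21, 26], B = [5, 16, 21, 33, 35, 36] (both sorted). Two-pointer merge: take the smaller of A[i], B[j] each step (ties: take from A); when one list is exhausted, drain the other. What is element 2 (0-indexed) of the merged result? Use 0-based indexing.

merged[2] = 6

i=0 j=0: A[i]=5<=B[j]=5 take 5, i++
i=1 j=0: A[i]=6>B[j]=5 take 5, j++
i=1 j=1: A[i]=6<=B[j]=16 take 6, i++
i=2 j=1: A[i]=8<=B[j]=16 take 8, i++
i=3 j=1: A[i]=10<=B[j]=16 take 10, i++
i=4 j=1: A[i]=11<=B[j]=16 take 11, i++
i=5 j=1: A[i]=14<=B[j]=16 take 14, i++
i=6 j=1: A[i]=16<=B[j]=16 take 16, i++
i=7 j=1: A[i]=19>B[j]=16 take 16, j++
i=7 j=2: A[i]=19<=B[j]=21 take 19, i++
i=8 j=2: A[i]=21<=B[j]=21 take 21, i++
i=9 j=2: A[i]=26>B[j]=21 take 21, j++
i=9 j=3: A[i]=26<=B[j]=33 take 26, i++
i=10 j=3: A done, take B[j]=33, j++
i=10 j=4: A done, take B[j]=35, j++
i=10 j=5: A done, take B[j]=36, j++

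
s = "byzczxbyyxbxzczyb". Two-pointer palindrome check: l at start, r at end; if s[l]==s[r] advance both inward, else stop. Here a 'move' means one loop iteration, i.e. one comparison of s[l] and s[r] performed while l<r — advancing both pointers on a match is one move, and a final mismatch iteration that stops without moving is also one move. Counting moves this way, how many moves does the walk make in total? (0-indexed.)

[0,16] 'b'=='b' → l++,r--
[1,15] 'y'=='y' → l++,r--
[2,14] 'z'=='z' → l++,r--
[3,13] 'c'=='c' → l++,r--
[4,12] 'z'=='z' → l++,r--
[5,11] 'x'=='x' → l++,r--
[6,10] 'b'=='b' → l++,r--
[7,9] 'y'!='x' → stop

8 moves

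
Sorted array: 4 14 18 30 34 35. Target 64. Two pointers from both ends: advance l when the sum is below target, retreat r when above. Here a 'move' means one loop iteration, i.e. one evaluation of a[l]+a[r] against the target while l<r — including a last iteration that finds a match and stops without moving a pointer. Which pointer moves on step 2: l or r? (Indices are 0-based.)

l

l=0 r=5: 4+35=39 <64, l++
l=1 r=5: 14+35=49 <64, l++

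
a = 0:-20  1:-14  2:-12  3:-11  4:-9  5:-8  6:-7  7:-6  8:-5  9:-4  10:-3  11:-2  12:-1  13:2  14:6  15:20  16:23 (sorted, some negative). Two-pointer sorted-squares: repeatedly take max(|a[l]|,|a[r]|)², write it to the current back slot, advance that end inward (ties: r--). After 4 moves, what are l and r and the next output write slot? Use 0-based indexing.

l=2, r=14, next write slot=12

l=0 r=16: |-20|<=|23| out[16]=529, r--
l=0 r=15: |-20|<=|20| out[15]=400, r--
l=0 r=14: |-20|>|6| out[14]=400, l++
l=1 r=14: |-14|>|6| out[13]=196, l++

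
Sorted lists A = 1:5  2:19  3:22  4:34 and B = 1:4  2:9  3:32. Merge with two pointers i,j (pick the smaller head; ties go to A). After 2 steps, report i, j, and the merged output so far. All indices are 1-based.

i=1 j=1: A[i]=5>B[j]=4 take 4, j++
i=1 j=2: A[i]=5<=B[j]=9 take 5, i++

i=2, j=2, merged so far=[4, 5]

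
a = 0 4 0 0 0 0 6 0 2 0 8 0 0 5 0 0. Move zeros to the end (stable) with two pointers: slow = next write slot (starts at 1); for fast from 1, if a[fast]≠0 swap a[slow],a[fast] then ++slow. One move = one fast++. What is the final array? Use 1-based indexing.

slow=1 fast=1: a[fast]=0, fast++
slow=1 fast=2: a[fast]=4≠0 swap→a[1]=4, slow++,fast++
slow=2 fast=3: a[fast]=0, fast++
slow=2 fast=4: a[fast]=0, fast++
slow=2 fast=5: a[fast]=0, fast++
slow=2 fast=6: a[fast]=0, fast++
slow=2 fast=7: a[fast]=6≠0 swap→a[2]=6, slow++,fast++
slow=3 fast=8: a[fast]=0, fast++
slow=3 fast=9: a[fast]=2≠0 swap→a[3]=2, slow++,fast++
slow=4 fast=10: a[fast]=0, fast++
slow=4 fast=11: a[fast]=8≠0 swap→a[4]=8, slow++,fast++
slow=5 fast=12: a[fast]=0, fast++
slow=5 fast=13: a[fast]=0, fast++
slow=5 fast=14: a[fast]=5≠0 swap→a[5]=5, slow++,fast++
slow=6 fast=15: a[fast]=0, fast++
slow=6 fast=16: a[fast]=0, fast++

[4, 6, 2, 8, 5, 0, 0, 0, 0, 0, 0, 0, 0, 0, 0, 0]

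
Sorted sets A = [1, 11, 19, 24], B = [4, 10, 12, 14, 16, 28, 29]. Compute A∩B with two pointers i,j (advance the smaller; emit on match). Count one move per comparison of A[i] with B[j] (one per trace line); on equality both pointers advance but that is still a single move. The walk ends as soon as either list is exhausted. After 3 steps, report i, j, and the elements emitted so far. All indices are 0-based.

i=1, j=2, emitted=[]

[i=0,j=0] 1<4 → i++
[i=1,j=0] 11>4 → j++
[i=1,j=1] 11>10 → j++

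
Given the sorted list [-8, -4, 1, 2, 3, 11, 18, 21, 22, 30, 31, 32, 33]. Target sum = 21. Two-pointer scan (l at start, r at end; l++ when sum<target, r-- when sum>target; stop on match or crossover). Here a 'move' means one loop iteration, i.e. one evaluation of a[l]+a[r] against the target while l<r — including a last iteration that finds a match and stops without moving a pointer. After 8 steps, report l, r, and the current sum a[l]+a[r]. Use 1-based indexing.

l=3, r=7, sum=19

[1,13] -8+33=25 >21 → r--
[1,12] -8+32=24 >21 → r--
[1,11] -8+31=23 >21 → r--
[1,10] -8+30=22 >21 → r--
[1,9] -8+22=14 <21 → l++
[2,9] -4+22=18 <21 → l++
[3,9] 1+22=23 >21 → r--
[3,8] 1+21=22 >21 → r--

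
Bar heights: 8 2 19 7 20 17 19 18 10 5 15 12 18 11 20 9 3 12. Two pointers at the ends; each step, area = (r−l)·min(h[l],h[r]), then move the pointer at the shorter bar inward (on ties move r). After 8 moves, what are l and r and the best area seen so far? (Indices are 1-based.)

l=5, r=14, best area=228

[1,18] min(8,12)*17=136 best=136 * → l++
[2,18] min(2,12)*16=32 best=136 → l++
[3,18] min(19,12)*15=180 best=180 * → r--
[3,17] min(19,3)*14=42 best=180 → r--
[3,16] min(19,9)*13=117 best=180 → r--
[3,15] min(19,20)*12=228 best=228 * → l++
[4,15] min(7,20)*11=77 best=228 → l++
[5,15] min(20,20)*10=200 best=228 → r--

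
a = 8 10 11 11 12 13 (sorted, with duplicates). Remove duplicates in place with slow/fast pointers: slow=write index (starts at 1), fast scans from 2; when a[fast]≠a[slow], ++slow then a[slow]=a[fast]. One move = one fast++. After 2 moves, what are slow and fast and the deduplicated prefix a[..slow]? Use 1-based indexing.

slow=3, fast=4, prefix=[8, 10, 11]

slow=1 fast=2: a[fast]=10≠a[slow]=8 write a[2]=10, slow++,fast++
slow=2 fast=3: a[fast]=11≠a[slow]=10 write a[3]=11, slow++,fast++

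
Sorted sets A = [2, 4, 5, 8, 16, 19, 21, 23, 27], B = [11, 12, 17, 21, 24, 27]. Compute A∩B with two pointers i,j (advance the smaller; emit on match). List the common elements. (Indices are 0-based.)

i=0 j=0: 2<11, i++
i=1 j=0: 4<11, i++
i=2 j=0: 5<11, i++
i=3 j=0: 8<11, i++
i=4 j=0: 16>11, j++
i=4 j=1: 16>12, j++
i=4 j=2: 16<17, i++
i=5 j=2: 19>17, j++
i=5 j=3: 19<21, i++
i=6 j=3: 21==21 emit, i++,j++
i=7 j=4: 23<24, i++
i=8 j=4: 27>24, j++
i=8 j=5: 27==27 emit, i++,j++

intersection = [21, 27]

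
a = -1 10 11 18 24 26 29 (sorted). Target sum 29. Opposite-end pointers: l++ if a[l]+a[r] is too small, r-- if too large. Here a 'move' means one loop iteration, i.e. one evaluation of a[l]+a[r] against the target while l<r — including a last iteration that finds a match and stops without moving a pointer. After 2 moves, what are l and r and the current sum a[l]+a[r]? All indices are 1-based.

l=1 r=7: -1+29=28 <29, l++
l=2 r=7: 10+29=39 >29, r--

l=2, r=6, sum=36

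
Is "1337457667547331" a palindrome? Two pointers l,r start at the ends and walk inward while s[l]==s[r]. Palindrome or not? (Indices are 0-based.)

l=0 r=15: '1'=='1', l++,r--
l=1 r=14: '3'=='3', l++,r--
l=2 r=13: '3'=='3', l++,r--
l=3 r=12: '7'=='7', l++,r--
l=4 r=11: '4'=='4', l++,r--
l=5 r=10: '5'=='5', l++,r--
l=6 r=9: '7'=='7', l++,r--
l=7 r=8: '6'=='6', l++,r--

palindrome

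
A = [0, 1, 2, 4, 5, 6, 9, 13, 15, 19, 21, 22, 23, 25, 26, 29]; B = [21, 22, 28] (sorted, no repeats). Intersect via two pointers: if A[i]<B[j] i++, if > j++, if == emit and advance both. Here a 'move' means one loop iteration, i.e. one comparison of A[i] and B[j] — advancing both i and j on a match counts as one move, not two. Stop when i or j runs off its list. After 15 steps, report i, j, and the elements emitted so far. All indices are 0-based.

i=0 j=0: 0<21, i++
i=1 j=0: 1<21, i++
i=2 j=0: 2<21, i++
i=3 j=0: 4<21, i++
i=4 j=0: 5<21, i++
i=5 j=0: 6<21, i++
i=6 j=0: 9<21, i++
i=7 j=0: 13<21, i++
i=8 j=0: 15<21, i++
i=9 j=0: 19<21, i++
i=10 j=0: 21==21 emit, i++,j++
i=11 j=1: 22==22 emit, i++,j++
i=12 j=2: 23<28, i++
i=13 j=2: 25<28, i++
i=14 j=2: 26<28, i++

i=15, j=2, emitted=[21, 22]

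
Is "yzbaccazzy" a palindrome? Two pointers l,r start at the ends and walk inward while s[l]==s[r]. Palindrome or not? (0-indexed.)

not a palindrome (mismatch at 2,7)

[0,9] 'y'=='y' → l++,r--
[1,8] 'z'=='z' → l++,r--
[2,7] 'b'!='z' → stop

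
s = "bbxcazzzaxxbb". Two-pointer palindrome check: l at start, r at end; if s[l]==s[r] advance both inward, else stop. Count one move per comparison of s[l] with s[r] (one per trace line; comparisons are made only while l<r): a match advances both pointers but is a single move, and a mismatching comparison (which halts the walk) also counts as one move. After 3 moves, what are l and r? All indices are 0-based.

[0,12] 'b'=='b' → l++,r--
[1,11] 'b'=='b' → l++,r--
[2,10] 'x'=='x' → l++,r--

l=3, r=9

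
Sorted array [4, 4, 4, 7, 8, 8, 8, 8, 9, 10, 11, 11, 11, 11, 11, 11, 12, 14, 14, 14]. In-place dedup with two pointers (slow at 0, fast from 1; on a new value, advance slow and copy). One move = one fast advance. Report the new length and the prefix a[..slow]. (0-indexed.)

slow=0 fast=1: a[fast]=4=a[slow] dup, fast++
slow=0 fast=2: a[fast]=4=a[slow] dup, fast++
slow=0 fast=3: a[fast]=7≠a[slow]=4 write a[1]=7, slow++,fast++
slow=1 fast=4: a[fast]=8≠a[slow]=7 write a[2]=8, slow++,fast++
slow=2 fast=5: a[fast]=8=a[slow] dup, fast++
slow=2 fast=6: a[fast]=8=a[slow] dup, fast++
slow=2 fast=7: a[fast]=8=a[slow] dup, fast++
slow=2 fast=8: a[fast]=9≠a[slow]=8 write a[3]=9, slow++,fast++
slow=3 fast=9: a[fast]=10≠a[slow]=9 write a[4]=10, slow++,fast++
slow=4 fast=10: a[fast]=11≠a[slow]=10 write a[5]=11, slow++,fast++
slow=5 fast=11: a[fast]=11=a[slow] dup, fast++
slow=5 fast=12: a[fast]=11=a[slow] dup, fast++
slow=5 fast=13: a[fast]=11=a[slow] dup, fast++
slow=5 fast=14: a[fast]=11=a[slow] dup, fast++
slow=5 fast=15: a[fast]=11=a[slow] dup, fast++
slow=5 fast=16: a[fast]=12≠a[slow]=11 write a[6]=12, slow++,fast++
slow=6 fast=17: a[fast]=14≠a[slow]=12 write a[7]=14, slow++,fast++
slow=7 fast=18: a[fast]=14=a[slow] dup, fast++
slow=7 fast=19: a[fast]=14=a[slow] dup, fast++

length 8; prefix = [4, 7, 8, 9, 10, 11, 12, 14]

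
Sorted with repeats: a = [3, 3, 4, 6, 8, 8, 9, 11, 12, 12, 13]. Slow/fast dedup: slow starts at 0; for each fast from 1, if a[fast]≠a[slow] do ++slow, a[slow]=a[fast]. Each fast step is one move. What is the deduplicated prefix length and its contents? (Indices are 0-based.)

(s=0,f=1) a[fast]=3=a[slow] dup → fast++
(s=0,f=2) a[fast]=4≠a[slow]=3 write a[1]=4 → slow++,fast++
(s=1,f=3) a[fast]=6≠a[slow]=4 write a[2]=6 → slow++,fast++
(s=2,f=4) a[fast]=8≠a[slow]=6 write a[3]=8 → slow++,fast++
(s=3,f=5) a[fast]=8=a[slow] dup → fast++
(s=3,f=6) a[fast]=9≠a[slow]=8 write a[4]=9 → slow++,fast++
(s=4,f=7) a[fast]=11≠a[slow]=9 write a[5]=11 → slow++,fast++
(s=5,f=8) a[fast]=12≠a[slow]=11 write a[6]=12 → slow++,fast++
(s=6,f=9) a[fast]=12=a[slow] dup → fast++
(s=6,f=10) a[fast]=13≠a[slow]=12 write a[7]=13 → slow++,fast++

length 8; prefix = [3, 4, 6, 8, 9, 11, 12, 13]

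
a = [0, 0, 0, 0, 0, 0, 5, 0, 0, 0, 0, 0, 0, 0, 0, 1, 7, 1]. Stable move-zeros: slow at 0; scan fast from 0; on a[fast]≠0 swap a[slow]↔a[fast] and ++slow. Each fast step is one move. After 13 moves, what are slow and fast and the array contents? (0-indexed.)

slow=1, fast=13, a=[5, 0, 0, 0, 0, 0, 0, 0, 0, 0, 0, 0, 0, 0, 0, 1, 7, 1]

slow=0 fast=0: a[fast]=0, fast++
slow=0 fast=1: a[fast]=0, fast++
slow=0 fast=2: a[fast]=0, fast++
slow=0 fast=3: a[fast]=0, fast++
slow=0 fast=4: a[fast]=0, fast++
slow=0 fast=5: a[fast]=0, fast++
slow=0 fast=6: a[fast]=5≠0 swap→a[0]=5, slow++,fast++
slow=1 fast=7: a[fast]=0, fast++
slow=1 fast=8: a[fast]=0, fast++
slow=1 fast=9: a[fast]=0, fast++
slow=1 fast=10: a[fast]=0, fast++
slow=1 fast=11: a[fast]=0, fast++
slow=1 fast=12: a[fast]=0, fast++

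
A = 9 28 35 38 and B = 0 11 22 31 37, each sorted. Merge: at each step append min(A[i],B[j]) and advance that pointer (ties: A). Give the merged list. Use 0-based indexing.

i=0 j=0: A[i]=9>B[j]=0 take 0, j++
i=0 j=1: A[i]=9<=B[j]=11 take 9, i++
i=1 j=1: A[i]=28>B[j]=11 take 11, j++
i=1 j=2: A[i]=28>B[j]=22 take 22, j++
i=1 j=3: A[i]=28<=B[j]=31 take 28, i++
i=2 j=3: A[i]=35>B[j]=31 take 31, j++
i=2 j=4: A[i]=35<=B[j]=37 take 35, i++
i=3 j=4: A[i]=38>B[j]=37 take 37, j++
i=3 j=5: B done, take A[i]=38, i++

[0, 9, 11, 22, 28, 31, 35, 37, 38]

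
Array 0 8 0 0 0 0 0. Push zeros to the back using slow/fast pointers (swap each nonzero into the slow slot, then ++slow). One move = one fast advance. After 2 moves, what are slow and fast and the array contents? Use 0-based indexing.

slow=0 fast=0: a[fast]=0, fast++
slow=0 fast=1: a[fast]=8≠0 swap→a[0]=8, slow++,fast++

slow=1, fast=2, a=[8, 0, 0, 0, 0, 0, 0]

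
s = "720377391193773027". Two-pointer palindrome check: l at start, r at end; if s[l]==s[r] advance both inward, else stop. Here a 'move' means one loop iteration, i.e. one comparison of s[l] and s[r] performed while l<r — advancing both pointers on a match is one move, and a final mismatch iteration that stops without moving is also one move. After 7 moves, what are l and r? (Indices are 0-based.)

l=0 r=17: '7'=='7', l++,r--
l=1 r=16: '2'=='2', l++,r--
l=2 r=15: '0'=='0', l++,r--
l=3 r=14: '3'=='3', l++,r--
l=4 r=13: '7'=='7', l++,r--
l=5 r=12: '7'=='7', l++,r--
l=6 r=11: '3'=='3', l++,r--

l=7, r=10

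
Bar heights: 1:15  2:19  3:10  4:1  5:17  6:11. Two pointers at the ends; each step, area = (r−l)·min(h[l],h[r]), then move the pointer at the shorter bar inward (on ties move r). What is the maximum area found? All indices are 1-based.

l=1 r=6: min(15,11)*5=55 best=55 *, r--
l=1 r=5: min(15,17)*4=60 best=60 *, l++
l=2 r=5: min(19,17)*3=51 best=60, r--
l=2 r=4: min(19,1)*2=2 best=60, r--
l=2 r=3: min(19,10)*1=10 best=60, r--

max area = 60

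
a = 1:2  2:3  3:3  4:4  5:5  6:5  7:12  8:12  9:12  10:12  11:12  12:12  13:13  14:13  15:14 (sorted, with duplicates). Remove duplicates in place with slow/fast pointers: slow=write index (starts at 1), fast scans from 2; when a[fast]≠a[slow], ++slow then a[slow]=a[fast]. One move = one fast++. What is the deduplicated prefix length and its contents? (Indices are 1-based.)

length 7; prefix = [2, 3, 4, 5, 12, 13, 14]

(s=1,f=2) a[fast]=3≠a[slow]=2 write a[2]=3 → slow++,fast++
(s=2,f=3) a[fast]=3=a[slow] dup → fast++
(s=2,f=4) a[fast]=4≠a[slow]=3 write a[3]=4 → slow++,fast++
(s=3,f=5) a[fast]=5≠a[slow]=4 write a[4]=5 → slow++,fast++
(s=4,f=6) a[fast]=5=a[slow] dup → fast++
(s=4,f=7) a[fast]=12≠a[slow]=5 write a[5]=12 → slow++,fast++
(s=5,f=8) a[fast]=12=a[slow] dup → fast++
(s=5,f=9) a[fast]=12=a[slow] dup → fast++
(s=5,f=10) a[fast]=12=a[slow] dup → fast++
(s=5,f=11) a[fast]=12=a[slow] dup → fast++
(s=5,f=12) a[fast]=12=a[slow] dup → fast++
(s=5,f=13) a[fast]=13≠a[slow]=12 write a[6]=13 → slow++,fast++
(s=6,f=14) a[fast]=13=a[slow] dup → fast++
(s=6,f=15) a[fast]=14≠a[slow]=13 write a[7]=14 → slow++,fast++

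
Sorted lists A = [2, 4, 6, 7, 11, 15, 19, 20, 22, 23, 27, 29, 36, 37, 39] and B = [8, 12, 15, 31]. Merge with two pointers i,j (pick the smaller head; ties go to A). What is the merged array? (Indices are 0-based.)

[2, 4, 6, 7, 8, 11, 12, 15, 15, 19, 20, 22, 23, 27, 29, 31, 36, 37, 39]

[i=0,j=0] A[i]=2<=B[j]=8 take 2 → i++
[i=1,j=0] A[i]=4<=B[j]=8 take 4 → i++
[i=2,j=0] A[i]=6<=B[j]=8 take 6 → i++
[i=3,j=0] A[i]=7<=B[j]=8 take 7 → i++
[i=4,j=0] A[i]=11>B[j]=8 take 8 → j++
[i=4,j=1] A[i]=11<=B[j]=12 take 11 → i++
[i=5,j=1] A[i]=15>B[j]=12 take 12 → j++
[i=5,j=2] A[i]=15<=B[j]=15 take 15 → i++
[i=6,j=2] A[i]=19>B[j]=15 take 15 → j++
[i=6,j=3] A[i]=19<=B[j]=31 take 19 → i++
[i=7,j=3] A[i]=20<=B[j]=31 take 20 → i++
[i=8,j=3] A[i]=22<=B[j]=31 take 22 → i++
[i=9,j=3] A[i]=23<=B[j]=31 take 23 → i++
[i=10,j=3] A[i]=27<=B[j]=31 take 27 → i++
[i=11,j=3] A[i]=29<=B[j]=31 take 29 → i++
[i=12,j=3] A[i]=36>B[j]=31 take 31 → j++
[i=12,j=4] B done, take A[i]=36 → i++
[i=13,j=4] B done, take A[i]=37 → i++
[i=14,j=4] B done, take A[i]=39 → i++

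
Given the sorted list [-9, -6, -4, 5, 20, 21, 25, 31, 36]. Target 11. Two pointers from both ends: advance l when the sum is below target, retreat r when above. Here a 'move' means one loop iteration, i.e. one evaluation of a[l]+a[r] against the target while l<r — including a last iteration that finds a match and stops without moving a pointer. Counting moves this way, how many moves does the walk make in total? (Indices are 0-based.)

l=0 r=8: -9+36=27 >11, r--
l=0 r=7: -9+31=22 >11, r--
l=0 r=6: -9+25=16 >11, r--
l=0 r=5: -9+21=12 >11, r--
l=0 r=4: -9+20=11, found

5 moves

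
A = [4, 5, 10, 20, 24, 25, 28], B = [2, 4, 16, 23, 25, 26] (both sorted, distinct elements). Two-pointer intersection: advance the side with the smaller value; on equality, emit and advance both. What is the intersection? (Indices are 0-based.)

[i=0,j=0] 4>2 → j++
[i=0,j=1] 4==4 emit → i++,j++
[i=1,j=2] 5<16 → i++
[i=2,j=2] 10<16 → i++
[i=3,j=2] 20>16 → j++
[i=3,j=3] 20<23 → i++
[i=4,j=3] 24>23 → j++
[i=4,j=4] 24<25 → i++
[i=5,j=4] 25==25 emit → i++,j++
[i=6,j=5] 28>26 → j++

intersection = [4, 25]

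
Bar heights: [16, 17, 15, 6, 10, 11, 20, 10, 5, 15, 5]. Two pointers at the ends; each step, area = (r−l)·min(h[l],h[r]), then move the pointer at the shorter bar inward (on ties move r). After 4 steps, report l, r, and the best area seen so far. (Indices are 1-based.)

l=1, r=7, best area=135

l=1 r=11: min(16,5)*10=50 best=50 *, r--
l=1 r=10: min(16,15)*9=135 best=135 *, r--
l=1 r=9: min(16,5)*8=40 best=135, r--
l=1 r=8: min(16,10)*7=70 best=135, r--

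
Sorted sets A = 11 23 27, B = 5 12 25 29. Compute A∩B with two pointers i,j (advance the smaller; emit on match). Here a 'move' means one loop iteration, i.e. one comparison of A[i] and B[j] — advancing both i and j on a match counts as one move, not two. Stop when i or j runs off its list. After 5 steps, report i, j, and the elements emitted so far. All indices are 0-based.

i=0 j=0: 11>5, j++
i=0 j=1: 11<12, i++
i=1 j=1: 23>12, j++
i=1 j=2: 23<25, i++
i=2 j=2: 27>25, j++

i=2, j=3, emitted=[]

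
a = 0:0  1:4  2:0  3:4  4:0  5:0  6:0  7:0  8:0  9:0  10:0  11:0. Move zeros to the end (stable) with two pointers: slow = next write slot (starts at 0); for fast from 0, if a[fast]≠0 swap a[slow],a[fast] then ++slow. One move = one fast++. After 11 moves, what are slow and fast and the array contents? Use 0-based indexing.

slow=0 fast=0: a[fast]=0, fast++
slow=0 fast=1: a[fast]=4≠0 swap→a[0]=4, slow++,fast++
slow=1 fast=2: a[fast]=0, fast++
slow=1 fast=3: a[fast]=4≠0 swap→a[1]=4, slow++,fast++
slow=2 fast=4: a[fast]=0, fast++
slow=2 fast=5: a[fast]=0, fast++
slow=2 fast=6: a[fast]=0, fast++
slow=2 fast=7: a[fast]=0, fast++
slow=2 fast=8: a[fast]=0, fast++
slow=2 fast=9: a[fast]=0, fast++
slow=2 fast=10: a[fast]=0, fast++

slow=2, fast=11, a=[4, 4, 0, 0, 0, 0, 0, 0, 0, 0, 0, 0]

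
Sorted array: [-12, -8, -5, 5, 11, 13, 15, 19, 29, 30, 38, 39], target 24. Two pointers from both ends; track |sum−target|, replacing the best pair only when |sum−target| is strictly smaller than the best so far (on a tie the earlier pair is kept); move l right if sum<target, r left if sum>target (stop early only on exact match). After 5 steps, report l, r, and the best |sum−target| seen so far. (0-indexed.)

[0,11] -12+39=27 d=3 * → r--
[0,10] -12+38=26 d=2 * → r--
[0,9] -12+30=18 d=6 → l++
[1,9] -8+30=22 d=2 → l++
[2,9] -5+30=25 d=1 * → r--

l=2, r=8, best |Δ|=1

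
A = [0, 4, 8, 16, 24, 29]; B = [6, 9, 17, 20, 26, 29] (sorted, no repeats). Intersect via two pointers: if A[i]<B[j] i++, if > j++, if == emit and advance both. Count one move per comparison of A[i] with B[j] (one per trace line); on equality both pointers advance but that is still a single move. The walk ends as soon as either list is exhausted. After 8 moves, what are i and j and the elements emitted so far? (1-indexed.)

[i=1,j=1] 0<6 → i++
[i=2,j=1] 4<6 → i++
[i=3,j=1] 8>6 → j++
[i=3,j=2] 8<9 → i++
[i=4,j=2] 16>9 → j++
[i=4,j=3] 16<17 → i++
[i=5,j=3] 24>17 → j++
[i=5,j=4] 24>20 → j++

i=5, j=5, emitted=[]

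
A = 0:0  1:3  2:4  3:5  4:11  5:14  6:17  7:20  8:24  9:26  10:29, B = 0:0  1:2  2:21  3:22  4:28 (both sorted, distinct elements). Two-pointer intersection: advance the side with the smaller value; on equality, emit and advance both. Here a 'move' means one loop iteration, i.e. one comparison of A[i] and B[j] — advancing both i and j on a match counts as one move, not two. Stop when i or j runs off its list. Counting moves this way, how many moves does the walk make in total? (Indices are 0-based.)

i=0 j=0: 0==0 emit, i++,j++
i=1 j=1: 3>2, j++
i=1 j=2: 3<21, i++
i=2 j=2: 4<21, i++
i=3 j=2: 5<21, i++
i=4 j=2: 11<21, i++
i=5 j=2: 14<21, i++
i=6 j=2: 17<21, i++
i=7 j=2: 20<21, i++
i=8 j=2: 24>21, j++
i=8 j=3: 24>22, j++
i=8 j=4: 24<28, i++
i=9 j=4: 26<28, i++
i=10 j=4: 29>28, j++

14 moves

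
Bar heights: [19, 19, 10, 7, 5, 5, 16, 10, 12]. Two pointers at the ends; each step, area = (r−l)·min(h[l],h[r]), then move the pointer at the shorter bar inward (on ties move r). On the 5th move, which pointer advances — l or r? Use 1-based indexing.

r

l=1 r=9: min(19,12)*8=96 best=96 *, r--
l=1 r=8: min(19,10)*7=70 best=96, r--
l=1 r=7: min(19,16)*6=96 best=96, r--
l=1 r=6: min(19,5)*5=25 best=96, r--
l=1 r=5: min(19,5)*4=20 best=96, r--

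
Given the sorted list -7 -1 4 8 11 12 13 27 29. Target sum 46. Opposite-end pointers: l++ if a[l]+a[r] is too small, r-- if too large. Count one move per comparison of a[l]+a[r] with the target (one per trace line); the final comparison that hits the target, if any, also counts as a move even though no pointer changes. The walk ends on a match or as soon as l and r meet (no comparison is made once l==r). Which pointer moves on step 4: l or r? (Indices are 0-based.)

l

l=0 r=8: -7+29=22 <46, l++
l=1 r=8: -1+29=28 <46, l++
l=2 r=8: 4+29=33 <46, l++
l=3 r=8: 8+29=37 <46, l++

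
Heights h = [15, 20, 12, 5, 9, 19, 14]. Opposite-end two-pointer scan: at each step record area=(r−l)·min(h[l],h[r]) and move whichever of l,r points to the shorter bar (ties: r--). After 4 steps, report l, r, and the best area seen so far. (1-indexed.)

l=1 r=7: min(15,14)*6=84 best=84 *, r--
l=1 r=6: min(15,19)*5=75 best=84, l++
l=2 r=6: min(20,19)*4=76 best=84, r--
l=2 r=5: min(20,9)*3=27 best=84, r--

l=2, r=4, best area=84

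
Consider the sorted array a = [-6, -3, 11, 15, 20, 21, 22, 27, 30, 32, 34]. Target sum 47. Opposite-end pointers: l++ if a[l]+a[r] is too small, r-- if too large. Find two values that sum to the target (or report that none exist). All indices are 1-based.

l=1 r=11: -6+34=28 <47, l++
l=2 r=11: -3+34=31 <47, l++
l=3 r=11: 11+34=45 <47, l++
l=4 r=11: 15+34=49 >47, r--
l=4 r=10: 15+32=47, found

(15, 32)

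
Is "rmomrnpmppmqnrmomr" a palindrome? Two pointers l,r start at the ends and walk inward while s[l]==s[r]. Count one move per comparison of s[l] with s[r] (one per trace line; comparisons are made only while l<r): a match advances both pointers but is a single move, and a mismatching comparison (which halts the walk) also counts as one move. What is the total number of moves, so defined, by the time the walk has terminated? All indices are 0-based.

7 moves

l=0 r=17: 'r'=='r', l++,r--
l=1 r=16: 'm'=='m', l++,r--
l=2 r=15: 'o'=='o', l++,r--
l=3 r=14: 'm'=='m', l++,r--
l=4 r=13: 'r'=='r', l++,r--
l=5 r=12: 'n'=='n', l++,r--
l=6 r=11: 'p'!='q', stop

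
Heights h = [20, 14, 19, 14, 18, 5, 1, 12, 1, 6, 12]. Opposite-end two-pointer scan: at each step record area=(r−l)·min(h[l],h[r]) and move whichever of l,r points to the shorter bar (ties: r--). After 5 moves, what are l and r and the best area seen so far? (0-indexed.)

l=0, r=5, best area=120

[0,10] min(20,12)*10=120 best=120 * → r--
[0,9] min(20,6)*9=54 best=120 → r--
[0,8] min(20,1)*8=8 best=120 → r--
[0,7] min(20,12)*7=84 best=120 → r--
[0,6] min(20,1)*6=6 best=120 → r--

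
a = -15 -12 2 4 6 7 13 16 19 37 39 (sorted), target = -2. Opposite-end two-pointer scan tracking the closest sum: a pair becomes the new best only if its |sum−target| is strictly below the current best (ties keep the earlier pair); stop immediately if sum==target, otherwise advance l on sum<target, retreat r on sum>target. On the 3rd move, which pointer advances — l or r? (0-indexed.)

[0,10] -15+39=24 d=26 * → r--
[0,9] -15+37=22 d=24 * → r--
[0,8] -15+19=4 d=6 * → r--

r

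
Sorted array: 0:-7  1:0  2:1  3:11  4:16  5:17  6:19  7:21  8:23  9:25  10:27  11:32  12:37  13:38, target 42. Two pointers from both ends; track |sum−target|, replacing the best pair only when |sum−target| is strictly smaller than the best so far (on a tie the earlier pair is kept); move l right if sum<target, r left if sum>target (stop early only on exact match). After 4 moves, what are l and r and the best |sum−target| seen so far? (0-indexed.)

l=3, r=12, best |Δ|=3

l=0 r=13: -7+38=31 d=11 *, l++
l=1 r=13: 0+38=38 d=4 *, l++
l=2 r=13: 1+38=39 d=3 *, l++
l=3 r=13: 11+38=49 d=7, r--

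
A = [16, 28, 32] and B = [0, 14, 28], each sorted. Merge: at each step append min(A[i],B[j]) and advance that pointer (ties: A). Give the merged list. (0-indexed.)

[i=0,j=0] A[i]=16>B[j]=0 take 0 → j++
[i=0,j=1] A[i]=16>B[j]=14 take 14 → j++
[i=0,j=2] A[i]=16<=B[j]=28 take 16 → i++
[i=1,j=2] A[i]=28<=B[j]=28 take 28 → i++
[i=2,j=2] A[i]=32>B[j]=28 take 28 → j++
[i=2,j=3] B done, take A[i]=32 → i++

[0, 14, 16, 28, 28, 32]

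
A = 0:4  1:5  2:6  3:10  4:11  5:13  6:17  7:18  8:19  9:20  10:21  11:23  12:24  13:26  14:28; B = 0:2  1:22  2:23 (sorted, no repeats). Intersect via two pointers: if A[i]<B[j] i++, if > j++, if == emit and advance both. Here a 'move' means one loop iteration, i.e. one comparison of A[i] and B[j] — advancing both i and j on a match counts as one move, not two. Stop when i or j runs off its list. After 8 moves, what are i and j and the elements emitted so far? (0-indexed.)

i=0 j=0: 4>2, j++
i=0 j=1: 4<22, i++
i=1 j=1: 5<22, i++
i=2 j=1: 6<22, i++
i=3 j=1: 10<22, i++
i=4 j=1: 11<22, i++
i=5 j=1: 13<22, i++
i=6 j=1: 17<22, i++

i=7, j=1, emitted=[]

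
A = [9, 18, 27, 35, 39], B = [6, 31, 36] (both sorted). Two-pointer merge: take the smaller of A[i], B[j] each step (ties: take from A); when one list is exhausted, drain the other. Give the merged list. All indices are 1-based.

[6, 9, 18, 27, 31, 35, 36, 39]

[i=1,j=1] A[i]=9>B[j]=6 take 6 → j++
[i=1,j=2] A[i]=9<=B[j]=31 take 9 → i++
[i=2,j=2] A[i]=18<=B[j]=31 take 18 → i++
[i=3,j=2] A[i]=27<=B[j]=31 take 27 → i++
[i=4,j=2] A[i]=35>B[j]=31 take 31 → j++
[i=4,j=3] A[i]=35<=B[j]=36 take 35 → i++
[i=5,j=3] A[i]=39>B[j]=36 take 36 → j++
[i=5,j=4] B done, take A[i]=39 → i++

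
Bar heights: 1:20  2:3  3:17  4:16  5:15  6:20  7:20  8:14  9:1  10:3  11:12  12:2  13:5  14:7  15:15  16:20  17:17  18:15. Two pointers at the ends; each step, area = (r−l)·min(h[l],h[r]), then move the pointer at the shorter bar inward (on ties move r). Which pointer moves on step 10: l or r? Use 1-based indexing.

r

l=1 r=18: min(20,15)*17=255 best=255 *, r--
l=1 r=17: min(20,17)*16=272 best=272 *, r--
l=1 r=16: min(20,20)*15=300 best=300 *, r--
l=1 r=15: min(20,15)*14=210 best=300, r--
l=1 r=14: min(20,7)*13=91 best=300, r--
l=1 r=13: min(20,5)*12=60 best=300, r--
l=1 r=12: min(20,2)*11=22 best=300, r--
l=1 r=11: min(20,12)*10=120 best=300, r--
l=1 r=10: min(20,3)*9=27 best=300, r--
l=1 r=9: min(20,1)*8=8 best=300, r--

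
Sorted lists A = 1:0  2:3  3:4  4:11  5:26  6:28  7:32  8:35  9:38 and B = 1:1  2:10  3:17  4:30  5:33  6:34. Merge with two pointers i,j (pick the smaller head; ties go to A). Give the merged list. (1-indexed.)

[0, 1, 3, 4, 10, 11, 17, 26, 28, 30, 32, 33, 34, 35, 38]

i=1 j=1: A[i]=0<=B[j]=1 take 0, i++
i=2 j=1: A[i]=3>B[j]=1 take 1, j++
i=2 j=2: A[i]=3<=B[j]=10 take 3, i++
i=3 j=2: A[i]=4<=B[j]=10 take 4, i++
i=4 j=2: A[i]=11>B[j]=10 take 10, j++
i=4 j=3: A[i]=11<=B[j]=17 take 11, i++
i=5 j=3: A[i]=26>B[j]=17 take 17, j++
i=5 j=4: A[i]=26<=B[j]=30 take 26, i++
i=6 j=4: A[i]=28<=B[j]=30 take 28, i++
i=7 j=4: A[i]=32>B[j]=30 take 30, j++
i=7 j=5: A[i]=32<=B[j]=33 take 32, i++
i=8 j=5: A[i]=35>B[j]=33 take 33, j++
i=8 j=6: A[i]=35>B[j]=34 take 34, j++
i=8 j=7: B done, take A[i]=35, i++
i=9 j=7: B done, take A[i]=38, i++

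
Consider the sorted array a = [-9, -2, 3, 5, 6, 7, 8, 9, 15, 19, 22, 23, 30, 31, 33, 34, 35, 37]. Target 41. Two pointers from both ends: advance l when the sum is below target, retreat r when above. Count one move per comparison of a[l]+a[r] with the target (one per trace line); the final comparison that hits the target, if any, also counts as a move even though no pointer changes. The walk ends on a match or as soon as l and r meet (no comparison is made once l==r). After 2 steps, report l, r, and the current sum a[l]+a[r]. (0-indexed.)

l=2, r=17, sum=40

[0,17] -9+37=28 <41 → l++
[1,17] -2+37=35 <41 → l++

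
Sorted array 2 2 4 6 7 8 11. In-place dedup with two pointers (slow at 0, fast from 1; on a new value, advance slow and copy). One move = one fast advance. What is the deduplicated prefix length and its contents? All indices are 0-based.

length 6; prefix = [2, 4, 6, 7, 8, 11]

(s=0,f=1) a[fast]=2=a[slow] dup → fast++
(s=0,f=2) a[fast]=4≠a[slow]=2 write a[1]=4 → slow++,fast++
(s=1,f=3) a[fast]=6≠a[slow]=4 write a[2]=6 → slow++,fast++
(s=2,f=4) a[fast]=7≠a[slow]=6 write a[3]=7 → slow++,fast++
(s=3,f=5) a[fast]=8≠a[slow]=7 write a[4]=8 → slow++,fast++
(s=4,f=6) a[fast]=11≠a[slow]=8 write a[5]=11 → slow++,fast++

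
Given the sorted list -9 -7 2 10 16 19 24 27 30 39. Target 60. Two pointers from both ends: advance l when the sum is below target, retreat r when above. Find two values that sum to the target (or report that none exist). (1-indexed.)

no pair

[1,10] -9+39=30 <60 → l++
[2,10] -7+39=32 <60 → l++
[3,10] 2+39=41 <60 → l++
[4,10] 10+39=49 <60 → l++
[5,10] 16+39=55 <60 → l++
[6,10] 19+39=58 <60 → l++
[7,10] 24+39=63 >60 → r--
[7,9] 24+30=54 <60 → l++
[8,9] 27+30=57 <60 → l++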